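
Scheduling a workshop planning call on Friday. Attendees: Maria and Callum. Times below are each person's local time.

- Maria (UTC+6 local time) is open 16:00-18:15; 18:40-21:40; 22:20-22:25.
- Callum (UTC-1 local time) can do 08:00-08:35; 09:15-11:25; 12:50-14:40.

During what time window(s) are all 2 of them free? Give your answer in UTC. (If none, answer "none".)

10:15-12:15, 13:50-15:40

Maria in UTC: 10:00-12:15, 12:40-15:40, 16:20-16:25 (subtract 6h to convert from UTC+6).
Callum in UTC: 09:00-09:35, 10:15-12:25, 13:50-15:40 (add 1h to convert from UTC-1).
Maria ∩ Callum: 10:15-12:15, 13:50-15:40.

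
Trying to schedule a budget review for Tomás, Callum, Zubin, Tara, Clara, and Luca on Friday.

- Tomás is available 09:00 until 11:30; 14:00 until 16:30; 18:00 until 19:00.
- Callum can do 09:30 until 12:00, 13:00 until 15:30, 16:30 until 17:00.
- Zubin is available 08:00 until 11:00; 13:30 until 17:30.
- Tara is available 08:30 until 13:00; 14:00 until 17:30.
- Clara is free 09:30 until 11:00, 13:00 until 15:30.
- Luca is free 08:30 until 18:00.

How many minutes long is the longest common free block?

Tomás ∩ Callum: 09:30-11:30, 14:00-15:30.
Tomás ∩ Callum ∩ Zubin: 09:30-11:00, 14:00-15:30.
Tomás ∩ Callum ∩ Zubin ∩ Tara: 09:30-11:00, 14:00-15:30.
Tomás ∩ Callum ∩ Zubin ∩ Tara ∩ Clara: 09:30-11:00, 14:00-15:30.
Tomás ∩ Callum ∩ Zubin ∩ Tara ∩ Clara ∩ Luca: 09:30-11:00, 14:00-15:30.
The longest is 09:30-11:00 at 90 minutes.

90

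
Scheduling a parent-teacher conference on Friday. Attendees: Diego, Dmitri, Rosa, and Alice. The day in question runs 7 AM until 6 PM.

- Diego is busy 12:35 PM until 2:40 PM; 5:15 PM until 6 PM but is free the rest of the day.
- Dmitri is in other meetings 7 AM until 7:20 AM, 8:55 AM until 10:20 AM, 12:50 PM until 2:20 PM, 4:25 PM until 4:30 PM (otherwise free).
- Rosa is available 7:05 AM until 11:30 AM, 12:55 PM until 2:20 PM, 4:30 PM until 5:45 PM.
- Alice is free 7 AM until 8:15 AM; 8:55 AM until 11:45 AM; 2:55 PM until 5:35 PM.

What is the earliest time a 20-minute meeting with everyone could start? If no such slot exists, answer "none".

Diego free: 07:00-12:35, 14:40-17:15 (invert busy blocks within the working day).
Dmitri free: 07:20-08:55, 10:20-12:50, 14:20-16:25, 16:30-18:00 (invert busy blocks within the working day).
Rosa free: 07:05-11:30, 12:55-14:20, 16:30-17:45.
Alice free: 07:00-08:15, 08:55-11:45, 14:55-17:35.
Diego ∩ Dmitri: 07:20-08:55, 10:20-12:35, 14:40-16:25, 16:30-17:15.
Diego ∩ Dmitri ∩ Rosa: 07:20-08:55, 10:20-11:30, 16:30-17:15.
Diego ∩ Dmitri ∩ Rosa ∩ Alice: 07:20-08:15, 10:20-11:30, 16:30-17:15.
The first common window of at least 20 minutes is 07:20-08:15, so the earliest start is 07:20.

07:20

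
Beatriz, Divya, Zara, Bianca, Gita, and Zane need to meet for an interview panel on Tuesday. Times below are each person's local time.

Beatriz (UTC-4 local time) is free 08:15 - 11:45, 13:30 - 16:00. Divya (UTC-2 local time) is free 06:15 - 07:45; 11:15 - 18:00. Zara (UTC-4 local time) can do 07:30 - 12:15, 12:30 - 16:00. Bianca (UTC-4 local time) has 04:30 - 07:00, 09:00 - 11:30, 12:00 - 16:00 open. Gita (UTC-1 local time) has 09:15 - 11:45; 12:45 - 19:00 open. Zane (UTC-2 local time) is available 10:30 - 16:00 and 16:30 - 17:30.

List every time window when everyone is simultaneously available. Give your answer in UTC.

Beatriz in UTC: 12:15-15:45, 17:30-20:00 (add 4h to convert from UTC-4).
Divya in UTC: 08:15-09:45, 13:15-20:00 (add 2h to convert from UTC-2).
Zara in UTC: 11:30-16:15, 16:30-20:00 (add 4h to convert from UTC-4).
Bianca in UTC: 08:30-11:00, 13:00-15:30, 16:00-20:00 (add 4h to convert from UTC-4).
Gita in UTC: 10:15-12:45, 13:45-20:00 (add 1h to convert from UTC-1).
Zane in UTC: 12:30-18:00, 18:30-19:30 (add 2h to convert from UTC-2).
Beatriz ∩ Divya: 13:15-15:45, 17:30-20:00.
Beatriz ∩ Divya ∩ Zara: 13:15-15:45, 17:30-20:00.
Beatriz ∩ Divya ∩ Zara ∩ Bianca: 13:15-15:30, 17:30-20:00.
Beatriz ∩ Divya ∩ Zara ∩ Bianca ∩ Gita: 13:45-15:30, 17:30-20:00.
Beatriz ∩ Divya ∩ Zara ∩ Bianca ∩ Gita ∩ Zane: 13:45-15:30, 17:30-18:00, 18:30-19:30.

13:45-15:30, 17:30-18:00, 18:30-19:30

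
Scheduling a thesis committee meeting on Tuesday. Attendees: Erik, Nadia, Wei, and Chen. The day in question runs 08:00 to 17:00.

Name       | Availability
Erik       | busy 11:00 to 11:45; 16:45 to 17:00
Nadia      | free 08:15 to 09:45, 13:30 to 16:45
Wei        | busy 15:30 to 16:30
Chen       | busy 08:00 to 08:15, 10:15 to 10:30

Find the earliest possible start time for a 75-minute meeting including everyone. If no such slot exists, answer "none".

Erik free: 08:00-11:00, 11:45-16:45 (invert busy blocks within the working day).
Nadia free: 08:15-09:45, 13:30-16:45.
Wei free: 08:00-15:30, 16:30-17:00 (invert busy blocks within the working day).
Chen free: 08:15-10:15, 10:30-17:00 (invert busy blocks within the working day).
Erik ∩ Nadia: 08:15-09:45, 13:30-16:45.
Erik ∩ Nadia ∩ Wei: 08:15-09:45, 13:30-15:30, 16:30-16:45.
Erik ∩ Nadia ∩ Wei ∩ Chen: 08:15-09:45, 13:30-15:30, 16:30-16:45.
The first common window of at least 75 minutes is 08:15-09:45, so the earliest start is 08:15.

08:15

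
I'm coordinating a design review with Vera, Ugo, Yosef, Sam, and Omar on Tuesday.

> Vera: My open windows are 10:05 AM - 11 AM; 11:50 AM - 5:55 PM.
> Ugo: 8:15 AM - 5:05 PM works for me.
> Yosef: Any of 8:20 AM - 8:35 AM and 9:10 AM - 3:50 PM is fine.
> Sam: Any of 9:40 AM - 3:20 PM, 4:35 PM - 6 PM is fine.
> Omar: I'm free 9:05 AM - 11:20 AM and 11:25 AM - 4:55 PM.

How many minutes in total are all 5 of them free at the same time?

Vera ∩ Ugo: 10:05-11:00, 11:50-17:05.
Vera ∩ Ugo ∩ Yosef: 10:05-11:00, 11:50-15:50.
Vera ∩ Ugo ∩ Yosef ∩ Sam: 10:05-11:00, 11:50-15:20.
Vera ∩ Ugo ∩ Yosef ∩ Sam ∩ Omar: 10:05-11:00, 11:50-15:20.
Summing the common windows: 55 + 210 = 265 minutes.

265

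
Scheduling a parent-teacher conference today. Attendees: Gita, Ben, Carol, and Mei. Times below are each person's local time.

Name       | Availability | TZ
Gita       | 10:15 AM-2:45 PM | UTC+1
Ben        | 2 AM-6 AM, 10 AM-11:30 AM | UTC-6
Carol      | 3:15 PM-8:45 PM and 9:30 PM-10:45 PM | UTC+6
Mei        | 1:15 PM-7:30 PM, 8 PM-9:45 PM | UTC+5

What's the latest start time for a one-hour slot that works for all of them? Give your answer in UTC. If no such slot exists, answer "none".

Gita in UTC: 09:15-13:45 (subtract 1h to convert from UTC+1).
Ben in UTC: 08:00-12:00, 16:00-17:30 (add 6h to convert from UTC-6).
Carol in UTC: 09:15-14:45, 15:30-16:45 (subtract 6h to convert from UTC+6).
Mei in UTC: 08:15-14:30, 15:00-16:45 (subtract 5h to convert from UTC+5).
Gita ∩ Ben: 09:15-12:00.
Gita ∩ Ben ∩ Carol: 09:15-12:00.
Gita ∩ Ben ∩ Carol ∩ Mei: 09:15-12:00.
The last common window of at least 60 minutes is 09:15-12:00; a 60-minute meeting can start as late as 11:00 and still end by 12:00.

11:00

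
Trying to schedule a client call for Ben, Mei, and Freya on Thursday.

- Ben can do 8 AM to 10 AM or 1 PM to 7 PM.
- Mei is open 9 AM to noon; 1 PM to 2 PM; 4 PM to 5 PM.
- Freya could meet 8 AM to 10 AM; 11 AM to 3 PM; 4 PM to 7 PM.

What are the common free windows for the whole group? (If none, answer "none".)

09:00-10:00, 13:00-14:00, 16:00-17:00

Ben ∩ Mei: 09:00-10:00, 13:00-14:00, 16:00-17:00.
Ben ∩ Mei ∩ Freya: 09:00-10:00, 13:00-14:00, 16:00-17:00.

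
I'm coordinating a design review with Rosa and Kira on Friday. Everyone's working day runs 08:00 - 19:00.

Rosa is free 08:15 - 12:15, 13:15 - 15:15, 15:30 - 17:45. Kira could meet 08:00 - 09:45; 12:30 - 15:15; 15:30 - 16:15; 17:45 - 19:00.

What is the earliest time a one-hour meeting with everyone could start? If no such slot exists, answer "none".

08:15

Rosa ∩ Kira: 08:15-09:45, 13:15-15:15, 15:30-16:15.
Those are the intersection windows.
The first common window of at least 60 minutes is 08:15-09:45, so the earliest start is 08:15.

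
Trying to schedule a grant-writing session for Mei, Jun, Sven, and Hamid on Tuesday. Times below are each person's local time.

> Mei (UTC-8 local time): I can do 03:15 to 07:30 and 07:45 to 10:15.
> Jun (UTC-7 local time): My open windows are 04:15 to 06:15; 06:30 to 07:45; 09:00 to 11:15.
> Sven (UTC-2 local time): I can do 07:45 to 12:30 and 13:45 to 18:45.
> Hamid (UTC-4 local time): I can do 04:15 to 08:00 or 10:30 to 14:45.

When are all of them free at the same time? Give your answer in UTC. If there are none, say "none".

Mei in UTC: 11:15-15:30, 15:45-18:15 (add 8h to convert from UTC-8).
Jun in UTC: 11:15-13:15, 13:30-14:45, 16:00-18:15 (add 7h to convert from UTC-7).
Sven in UTC: 09:45-14:30, 15:45-20:45 (add 2h to convert from UTC-2).
Hamid in UTC: 08:15-12:00, 14:30-18:45 (add 4h to convert from UTC-4).
Mei ∩ Jun: 11:15-13:15, 13:30-14:45, 16:00-18:15.
Mei ∩ Jun ∩ Sven: 11:15-13:15, 13:30-14:30, 16:00-18:15.
Mei ∩ Jun ∩ Sven ∩ Hamid: 11:15-12:00, 16:00-18:15.
Those are the intersection windows.

11:15-12:00, 16:00-18:15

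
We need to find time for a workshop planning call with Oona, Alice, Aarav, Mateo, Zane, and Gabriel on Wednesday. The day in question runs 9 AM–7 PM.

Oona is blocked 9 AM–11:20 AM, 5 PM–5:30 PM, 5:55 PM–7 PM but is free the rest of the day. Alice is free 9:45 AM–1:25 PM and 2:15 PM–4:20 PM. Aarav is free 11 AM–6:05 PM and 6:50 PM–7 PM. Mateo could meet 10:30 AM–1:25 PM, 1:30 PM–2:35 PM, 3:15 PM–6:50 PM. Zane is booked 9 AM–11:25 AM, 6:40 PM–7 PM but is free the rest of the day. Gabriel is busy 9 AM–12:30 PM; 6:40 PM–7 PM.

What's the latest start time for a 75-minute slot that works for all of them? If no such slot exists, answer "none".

none

Oona free: 11:20-17:00, 17:30-17:55 (invert busy blocks within the working day).
Alice free: 09:45-13:25, 14:15-16:20.
Aarav free: 11:00-18:05, 18:50-19:00.
Mateo free: 10:30-13:25, 13:30-14:35, 15:15-18:50.
Zane free: 11:25-18:40 (invert busy blocks within the working day).
Gabriel free: 12:30-18:40 (invert busy blocks within the working day).
Oona ∩ Alice: 11:20-13:25, 14:15-16:20.
Oona ∩ Alice ∩ Aarav: 11:20-13:25, 14:15-16:20.
Oona ∩ Alice ∩ Aarav ∩ Mateo: 11:20-13:25, 14:15-14:35, 15:15-16:20.
Oona ∩ Alice ∩ Aarav ∩ Mateo ∩ Zane: 11:25-13:25, 14:15-14:35, 15:15-16:20.
Oona ∩ Alice ∩ Aarav ∩ Mateo ∩ Zane ∩ Gabriel: 12:30-13:25, 14:15-14:35, 15:15-16:20.
No common window is at least 75 minutes long.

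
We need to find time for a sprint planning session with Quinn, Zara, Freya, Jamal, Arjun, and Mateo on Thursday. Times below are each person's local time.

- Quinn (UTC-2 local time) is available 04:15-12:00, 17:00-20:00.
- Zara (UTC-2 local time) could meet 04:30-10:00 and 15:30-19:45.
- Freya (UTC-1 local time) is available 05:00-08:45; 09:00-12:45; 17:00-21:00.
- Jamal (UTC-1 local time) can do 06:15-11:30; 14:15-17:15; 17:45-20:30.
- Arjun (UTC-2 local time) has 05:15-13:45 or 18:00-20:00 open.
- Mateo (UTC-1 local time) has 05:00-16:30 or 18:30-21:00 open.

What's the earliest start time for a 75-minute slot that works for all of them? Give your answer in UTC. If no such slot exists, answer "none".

07:15

Quinn in UTC: 06:15-14:00, 19:00-22:00 (add 2h to convert from UTC-2).
Zara in UTC: 06:30-12:00, 17:30-21:45 (add 2h to convert from UTC-2).
Freya in UTC: 06:00-09:45, 10:00-13:45, 18:00-22:00 (add 1h to convert from UTC-1).
Jamal in UTC: 07:15-12:30, 15:15-18:15, 18:45-21:30 (add 1h to convert from UTC-1).
Arjun in UTC: 07:15-15:45, 20:00-22:00 (add 2h to convert from UTC-2).
Mateo in UTC: 06:00-17:30, 19:30-22:00 (add 1h to convert from UTC-1).
Quinn ∩ Zara: 06:30-12:00, 19:00-21:45.
Quinn ∩ Zara ∩ Freya: 06:30-09:45, 10:00-12:00, 19:00-21:45.
Quinn ∩ Zara ∩ Freya ∩ Jamal: 07:15-09:45, 10:00-12:00, 19:00-21:30.
Quinn ∩ Zara ∩ Freya ∩ Jamal ∩ Arjun: 07:15-09:45, 10:00-12:00, 20:00-21:30.
Quinn ∩ Zara ∩ Freya ∩ Jamal ∩ Arjun ∩ Mateo: 07:15-09:45, 10:00-12:00, 20:00-21:30.
The first common window of at least 75 minutes is 07:15-09:45, so the earliest start is 07:15.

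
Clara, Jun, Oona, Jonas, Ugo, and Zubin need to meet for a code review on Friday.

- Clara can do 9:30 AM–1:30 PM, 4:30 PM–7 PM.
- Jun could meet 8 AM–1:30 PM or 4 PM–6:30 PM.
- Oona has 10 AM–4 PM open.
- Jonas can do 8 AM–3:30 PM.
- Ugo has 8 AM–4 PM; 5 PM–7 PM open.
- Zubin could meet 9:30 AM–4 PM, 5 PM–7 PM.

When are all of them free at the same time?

Clara ∩ Jun: 09:30-13:30, 16:30-18:30.
Clara ∩ Jun ∩ Oona: 10:00-13:30.
Clara ∩ Jun ∩ Oona ∩ Jonas: 10:00-13:30.
Clara ∩ Jun ∩ Oona ∩ Jonas ∩ Ugo: 10:00-13:30.
Clara ∩ Jun ∩ Oona ∩ Jonas ∩ Ugo ∩ Zubin: 10:00-13:30.

10:00-13:30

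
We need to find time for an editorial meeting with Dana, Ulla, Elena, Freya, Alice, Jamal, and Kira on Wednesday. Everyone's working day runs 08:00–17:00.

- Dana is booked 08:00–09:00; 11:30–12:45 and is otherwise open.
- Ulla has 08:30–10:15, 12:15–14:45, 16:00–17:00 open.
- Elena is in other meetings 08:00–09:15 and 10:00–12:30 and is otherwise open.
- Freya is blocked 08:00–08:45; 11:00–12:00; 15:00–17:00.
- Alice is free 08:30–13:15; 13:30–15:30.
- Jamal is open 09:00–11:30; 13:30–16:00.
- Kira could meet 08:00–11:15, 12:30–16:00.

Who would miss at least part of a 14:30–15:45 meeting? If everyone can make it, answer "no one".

Dana free: 09:00-11:30, 12:45-17:00 (invert busy blocks within the working day).
Ulla free: 08:30-10:15, 12:15-14:45, 16:00-17:00.
Elena free: 09:15-10:00, 12:30-17:00 (invert busy blocks within the working day).
Freya free: 08:45-11:00, 12:00-15:00 (invert busy blocks within the working day).
Alice free: 08:30-13:15, 13:30-15:30.
Jamal free: 09:00-11:30, 13:30-16:00.
Kira free: 08:00-11:15, 12:30-16:00.
Dana: free for 14:30-15:45. Ulla: not fully free for 14:30-15:45. Elena: free for 14:30-15:45. Freya: not fully free for 14:30-15:45. Alice: not fully free for 14:30-15:45. Jamal: free for 14:30-15:45. Kira: free for 14:30-15:45.

Alice, Freya, Ulla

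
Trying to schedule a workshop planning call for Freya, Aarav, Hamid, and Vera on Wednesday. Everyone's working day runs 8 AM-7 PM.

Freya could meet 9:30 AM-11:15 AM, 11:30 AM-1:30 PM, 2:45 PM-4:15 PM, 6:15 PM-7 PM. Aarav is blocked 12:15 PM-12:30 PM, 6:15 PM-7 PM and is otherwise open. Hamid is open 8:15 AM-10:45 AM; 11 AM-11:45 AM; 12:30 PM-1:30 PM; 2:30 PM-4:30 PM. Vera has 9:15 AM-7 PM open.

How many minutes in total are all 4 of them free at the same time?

Freya free: 09:30-11:15, 11:30-13:30, 14:45-16:15, 18:15-19:00.
Aarav free: 08:00-12:15, 12:30-18:15 (invert busy blocks within the working day).
Hamid free: 08:15-10:45, 11:00-11:45, 12:30-13:30, 14:30-16:30.
Vera free: 09:15-19:00.
Freya ∩ Aarav: 09:30-11:15, 11:30-12:15, 12:30-13:30, 14:45-16:15.
Freya ∩ Aarav ∩ Hamid: 09:30-10:45, 11:00-11:15, 11:30-11:45, 12:30-13:30, 14:45-16:15.
Freya ∩ Aarav ∩ Hamid ∩ Vera: 09:30-10:45, 11:00-11:15, 11:30-11:45, 12:30-13:30, 14:45-16:15.
Summing the common windows: 75 + 15 + 15 + 60 + 90 = 255 minutes.

255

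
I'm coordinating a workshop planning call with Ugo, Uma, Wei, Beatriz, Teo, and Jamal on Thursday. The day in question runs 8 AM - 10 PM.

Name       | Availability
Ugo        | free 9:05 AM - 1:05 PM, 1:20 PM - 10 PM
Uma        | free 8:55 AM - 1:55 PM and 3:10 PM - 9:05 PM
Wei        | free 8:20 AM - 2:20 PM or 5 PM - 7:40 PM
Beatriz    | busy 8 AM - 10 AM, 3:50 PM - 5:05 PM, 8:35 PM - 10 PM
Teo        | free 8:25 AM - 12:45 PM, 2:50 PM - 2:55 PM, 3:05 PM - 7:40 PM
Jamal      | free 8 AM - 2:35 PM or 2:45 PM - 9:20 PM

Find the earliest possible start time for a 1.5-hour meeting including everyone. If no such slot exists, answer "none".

Ugo free: 09:05-13:05, 13:20-22:00.
Uma free: 08:55-13:55, 15:10-21:05.
Wei free: 08:20-14:20, 17:00-19:40.
Beatriz free: 10:00-15:50, 17:05-20:35 (invert busy blocks within the working day).
Teo free: 08:25-12:45, 14:50-14:55, 15:05-19:40.
Jamal free: 08:00-14:35, 14:45-21:20.
Ugo ∩ Uma: 09:05-13:05, 13:20-13:55, 15:10-21:05.
Ugo ∩ Uma ∩ Wei: 09:05-13:05, 13:20-13:55, 17:00-19:40.
Ugo ∩ Uma ∩ Wei ∩ Beatriz: 10:00-13:05, 13:20-13:55, 17:05-19:40.
Ugo ∩ Uma ∩ Wei ∩ Beatriz ∩ Teo: 10:00-12:45, 17:05-19:40.
Ugo ∩ Uma ∩ Wei ∩ Beatriz ∩ Teo ∩ Jamal: 10:00-12:45, 17:05-19:40.
The first common window of at least 90 minutes is 10:00-12:45, so the earliest start is 10:00.

10:00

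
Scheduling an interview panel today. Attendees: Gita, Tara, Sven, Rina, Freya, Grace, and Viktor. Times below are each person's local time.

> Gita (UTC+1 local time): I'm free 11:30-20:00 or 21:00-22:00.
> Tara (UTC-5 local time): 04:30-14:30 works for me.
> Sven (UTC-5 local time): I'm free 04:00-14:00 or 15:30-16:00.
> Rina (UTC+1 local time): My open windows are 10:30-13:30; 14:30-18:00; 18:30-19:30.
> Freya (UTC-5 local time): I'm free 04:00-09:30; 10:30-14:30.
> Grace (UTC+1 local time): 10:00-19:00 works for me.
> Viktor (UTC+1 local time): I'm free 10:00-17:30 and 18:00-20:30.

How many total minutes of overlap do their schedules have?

Gita in UTC: 10:30-19:00, 20:00-21:00 (subtract 1h to convert from UTC+1).
Tara in UTC: 09:30-19:30 (add 5h to convert from UTC-5).
Sven in UTC: 09:00-19:00, 20:30-21:00 (add 5h to convert from UTC-5).
Rina in UTC: 09:30-12:30, 13:30-17:00, 17:30-18:30 (subtract 1h to convert from UTC+1).
Freya in UTC: 09:00-14:30, 15:30-19:30 (add 5h to convert from UTC-5).
Grace in UTC: 09:00-18:00 (subtract 1h to convert from UTC+1).
Viktor in UTC: 09:00-16:30, 17:00-19:30 (subtract 1h to convert from UTC+1).
Gita ∩ Tara: 10:30-19:00.
Gita ∩ Tara ∩ Sven: 10:30-19:00.
Gita ∩ Tara ∩ Sven ∩ Rina: 10:30-12:30, 13:30-17:00, 17:30-18:30.
Gita ∩ Tara ∩ Sven ∩ Rina ∩ Freya: 10:30-12:30, 13:30-14:30, 15:30-17:00, 17:30-18:30.
Gita ∩ Tara ∩ Sven ∩ Rina ∩ Freya ∩ Grace: 10:30-12:30, 13:30-14:30, 15:30-17:00, 17:30-18:00.
Gita ∩ Tara ∩ Sven ∩ Rina ∩ Freya ∩ Grace ∩ Viktor: 10:30-12:30, 13:30-14:30, 15:30-16:30, 17:30-18:00.
Summing the common windows: 120 + 60 + 60 + 30 = 270 minutes.

270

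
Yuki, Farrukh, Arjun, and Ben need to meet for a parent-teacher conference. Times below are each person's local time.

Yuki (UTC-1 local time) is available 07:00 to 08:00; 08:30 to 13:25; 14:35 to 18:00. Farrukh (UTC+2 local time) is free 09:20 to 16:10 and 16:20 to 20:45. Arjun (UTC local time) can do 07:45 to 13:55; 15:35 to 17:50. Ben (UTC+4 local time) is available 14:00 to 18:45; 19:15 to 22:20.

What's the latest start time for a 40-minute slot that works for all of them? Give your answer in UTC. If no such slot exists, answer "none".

17:10

Yuki in UTC: 08:00-09:00, 09:30-14:25, 15:35-19:00 (add 1h to convert from UTC-1).
Farrukh in UTC: 07:20-14:10, 14:20-18:45 (subtract 2h to convert from UTC+2).
Arjun in UTC: 07:45-13:55, 15:35-17:50.
Ben in UTC: 10:00-14:45, 15:15-18:20 (subtract 4h to convert from UTC+4).
Yuki ∩ Farrukh: 08:00-09:00, 09:30-14:10, 14:20-14:25, 15:35-18:45.
Yuki ∩ Farrukh ∩ Arjun: 08:00-09:00, 09:30-13:55, 15:35-17:50.
Yuki ∩ Farrukh ∩ Arjun ∩ Ben: 10:00-13:55, 15:35-17:50.
Those are the intersection windows.
The last common window of at least 40 minutes is 15:35-17:50; a 40-minute meeting can start as late as 17:10 and still end by 17:50.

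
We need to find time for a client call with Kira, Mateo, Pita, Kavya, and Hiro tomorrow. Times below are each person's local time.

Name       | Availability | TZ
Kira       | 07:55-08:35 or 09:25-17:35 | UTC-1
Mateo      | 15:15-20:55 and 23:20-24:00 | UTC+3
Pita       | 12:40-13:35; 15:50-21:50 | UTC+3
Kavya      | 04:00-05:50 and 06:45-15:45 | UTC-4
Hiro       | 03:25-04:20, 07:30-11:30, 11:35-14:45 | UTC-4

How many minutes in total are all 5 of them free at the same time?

Kira in UTC: 08:55-09:35, 10:25-18:35 (add 1h to convert from UTC-1).
Mateo in UTC: 12:15-17:55, 20:20-21:00 (subtract 3h to convert from UTC+3).
Pita in UTC: 09:40-10:35, 12:50-18:50 (subtract 3h to convert from UTC+3).
Kavya in UTC: 08:00-09:50, 10:45-19:45 (add 4h to convert from UTC-4).
Hiro in UTC: 07:25-08:20, 11:30-15:30, 15:35-18:45 (add 4h to convert from UTC-4).
Kira ∩ Mateo: 12:15-17:55.
Kira ∩ Mateo ∩ Pita: 12:50-17:55.
Kira ∩ Mateo ∩ Pita ∩ Kavya: 12:50-17:55.
Kira ∩ Mateo ∩ Pita ∩ Kavya ∩ Hiro: 12:50-15:30, 15:35-17:55.
Summing the common windows: 160 + 140 = 300 minutes.

300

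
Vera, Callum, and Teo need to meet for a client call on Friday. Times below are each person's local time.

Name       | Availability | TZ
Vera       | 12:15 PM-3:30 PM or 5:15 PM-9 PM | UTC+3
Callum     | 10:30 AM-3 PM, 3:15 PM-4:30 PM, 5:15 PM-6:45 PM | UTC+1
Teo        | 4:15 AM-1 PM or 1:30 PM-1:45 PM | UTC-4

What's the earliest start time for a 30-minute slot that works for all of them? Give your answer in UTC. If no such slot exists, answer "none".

09:30

Vera in UTC: 09:15-12:30, 14:15-18:00 (subtract 3h to convert from UTC+3).
Callum in UTC: 09:30-14:00, 14:15-15:30, 16:15-17:45 (subtract 1h to convert from UTC+1).
Teo in UTC: 08:15-17:00, 17:30-17:45 (add 4h to convert from UTC-4).
Vera ∩ Callum: 09:30-12:30, 14:15-15:30, 16:15-17:45.
Vera ∩ Callum ∩ Teo: 09:30-12:30, 14:15-15:30, 16:15-17:00, 17:30-17:45.
The first common window of at least 30 minutes is 09:30-12:30, so the earliest start is 09:30.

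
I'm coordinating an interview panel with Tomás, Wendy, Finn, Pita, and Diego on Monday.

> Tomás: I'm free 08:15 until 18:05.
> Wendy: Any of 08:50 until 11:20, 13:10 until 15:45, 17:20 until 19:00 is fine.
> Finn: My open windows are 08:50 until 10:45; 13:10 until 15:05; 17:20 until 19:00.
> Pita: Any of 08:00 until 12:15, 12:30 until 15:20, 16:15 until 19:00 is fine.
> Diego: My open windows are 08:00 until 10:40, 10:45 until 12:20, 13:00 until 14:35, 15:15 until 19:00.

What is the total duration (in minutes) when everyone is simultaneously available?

Tomás ∩ Wendy: 08:50-11:20, 13:10-15:45, 17:20-18:05.
Tomás ∩ Wendy ∩ Finn: 08:50-10:45, 13:10-15:05, 17:20-18:05.
Tomás ∩ Wendy ∩ Finn ∩ Pita: 08:50-10:45, 13:10-15:05, 17:20-18:05.
Tomás ∩ Wendy ∩ Finn ∩ Pita ∩ Diego: 08:50-10:40, 13:10-14:35, 17:20-18:05.
Summing the common windows: 110 + 85 + 45 = 240 minutes.

240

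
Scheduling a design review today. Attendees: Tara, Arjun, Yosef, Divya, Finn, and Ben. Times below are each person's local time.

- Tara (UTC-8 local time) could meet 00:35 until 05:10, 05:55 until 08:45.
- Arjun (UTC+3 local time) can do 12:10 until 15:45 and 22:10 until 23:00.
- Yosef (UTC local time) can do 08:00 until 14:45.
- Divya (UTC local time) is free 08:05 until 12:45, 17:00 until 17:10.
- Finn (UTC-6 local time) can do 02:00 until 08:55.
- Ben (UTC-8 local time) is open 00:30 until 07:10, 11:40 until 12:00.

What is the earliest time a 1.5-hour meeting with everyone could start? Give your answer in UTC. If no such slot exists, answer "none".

09:10

Tara in UTC: 08:35-13:10, 13:55-16:45 (add 8h to convert from UTC-8).
Arjun in UTC: 09:10-12:45, 19:10-20:00 (subtract 3h to convert from UTC+3).
Yosef in UTC: 08:00-14:45.
Divya in UTC: 08:05-12:45, 17:00-17:10.
Finn in UTC: 08:00-14:55 (add 6h to convert from UTC-6).
Ben in UTC: 08:30-15:10, 19:40-20:00 (add 8h to convert from UTC-8).
Tara ∩ Arjun: 09:10-12:45.
Tara ∩ Arjun ∩ Yosef: 09:10-12:45.
Tara ∩ Arjun ∩ Yosef ∩ Divya: 09:10-12:45.
Tara ∩ Arjun ∩ Yosef ∩ Divya ∩ Finn: 09:10-12:45.
Tara ∩ Arjun ∩ Yosef ∩ Divya ∩ Finn ∩ Ben: 09:10-12:45.
So the common availability across everyone is 09:10-12:45.
The first common window of at least 90 minutes is 09:10-12:45, so the earliest start is 09:10.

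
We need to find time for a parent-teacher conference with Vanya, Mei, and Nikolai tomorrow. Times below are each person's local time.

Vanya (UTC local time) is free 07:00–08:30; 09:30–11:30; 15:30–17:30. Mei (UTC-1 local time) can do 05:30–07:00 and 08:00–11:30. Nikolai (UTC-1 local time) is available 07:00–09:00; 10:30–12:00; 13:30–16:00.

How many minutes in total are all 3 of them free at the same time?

Vanya in UTC: 07:00-08:30, 09:30-11:30, 15:30-17:30.
Mei in UTC: 06:30-08:00, 09:00-12:30 (add 1h to convert from UTC-1).
Nikolai in UTC: 08:00-10:00, 11:30-13:00, 14:30-17:00 (add 1h to convert from UTC-1).
Vanya ∩ Mei: 07:00-08:00, 09:30-11:30.
Vanya ∩ Mei ∩ Nikolai: 09:30-10:00.
So the common availability across everyone is 09:30-10:00.
That's a single block of 30 minutes.

30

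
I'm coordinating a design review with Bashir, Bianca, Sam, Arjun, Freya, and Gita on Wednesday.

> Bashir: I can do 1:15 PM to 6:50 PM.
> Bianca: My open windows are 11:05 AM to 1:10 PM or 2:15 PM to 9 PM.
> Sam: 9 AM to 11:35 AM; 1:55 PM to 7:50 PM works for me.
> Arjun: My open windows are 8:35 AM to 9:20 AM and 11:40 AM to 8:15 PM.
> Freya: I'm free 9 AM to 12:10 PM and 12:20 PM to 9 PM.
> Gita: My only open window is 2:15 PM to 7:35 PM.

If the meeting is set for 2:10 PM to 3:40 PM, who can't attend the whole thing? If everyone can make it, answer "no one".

Bianca, Gita

Bashir: free for 14:10-15:40. Bianca: not fully free for 14:10-15:40. Sam: free for 14:10-15:40. Arjun: free for 14:10-15:40. Freya: free for 14:10-15:40. Gita: not fully free for 14:10-15:40.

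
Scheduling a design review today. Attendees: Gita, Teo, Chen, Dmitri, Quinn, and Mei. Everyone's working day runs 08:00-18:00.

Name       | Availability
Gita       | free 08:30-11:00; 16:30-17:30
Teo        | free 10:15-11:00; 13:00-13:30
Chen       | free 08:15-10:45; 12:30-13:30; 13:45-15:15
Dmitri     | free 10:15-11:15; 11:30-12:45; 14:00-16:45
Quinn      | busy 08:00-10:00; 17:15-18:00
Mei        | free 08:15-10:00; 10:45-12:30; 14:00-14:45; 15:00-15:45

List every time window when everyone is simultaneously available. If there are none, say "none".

Gita free: 08:30-11:00, 16:30-17:30.
Teo free: 10:15-11:00, 13:00-13:30.
Chen free: 08:15-10:45, 12:30-13:30, 13:45-15:15.
Dmitri free: 10:15-11:15, 11:30-12:45, 14:00-16:45.
Quinn free: 10:00-17:15 (invert busy blocks within the working day).
Mei free: 08:15-10:00, 10:45-12:30, 14:00-14:45, 15:00-15:45.
Gita ∩ Teo: 10:15-11:00.
Gita ∩ Teo ∩ Chen: 10:15-10:45.
Gita ∩ Teo ∩ Chen ∩ Dmitri: 10:15-10:45.
Gita ∩ Teo ∩ Chen ∩ Dmitri ∩ Quinn: 10:15-10:45.
Gita ∩ Teo ∩ Chen ∩ Dmitri ∩ Quinn ∩ Mei: ∅.
There is no time when everyone is free.

none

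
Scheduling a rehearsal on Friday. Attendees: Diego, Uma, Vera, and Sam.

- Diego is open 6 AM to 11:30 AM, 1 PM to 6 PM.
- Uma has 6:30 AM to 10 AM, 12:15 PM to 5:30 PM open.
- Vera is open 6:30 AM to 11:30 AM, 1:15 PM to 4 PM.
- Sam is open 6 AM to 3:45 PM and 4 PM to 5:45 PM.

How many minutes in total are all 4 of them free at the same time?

Diego ∩ Uma: 06:30-10:00, 13:00-17:30.
Diego ∩ Uma ∩ Vera: 06:30-10:00, 13:15-16:00.
Diego ∩ Uma ∩ Vera ∩ Sam: 06:30-10:00, 13:15-15:45.
Those are the intersection windows.
Summing the common windows: 210 + 150 = 360 minutes.

360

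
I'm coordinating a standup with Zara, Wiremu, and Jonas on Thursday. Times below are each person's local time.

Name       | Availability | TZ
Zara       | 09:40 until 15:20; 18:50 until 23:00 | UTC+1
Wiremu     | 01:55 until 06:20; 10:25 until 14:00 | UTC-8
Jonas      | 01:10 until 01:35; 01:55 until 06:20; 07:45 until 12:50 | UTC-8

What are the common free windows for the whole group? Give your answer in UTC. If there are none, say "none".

Zara in UTC: 08:40-14:20, 17:50-22:00 (subtract 1h to convert from UTC+1).
Wiremu in UTC: 09:55-14:20, 18:25-22:00 (add 8h to convert from UTC-8).
Jonas in UTC: 09:10-09:35, 09:55-14:20, 15:45-20:50 (add 8h to convert from UTC-8).
Zara ∩ Wiremu: 09:55-14:20, 18:25-22:00.
Zara ∩ Wiremu ∩ Jonas: 09:55-14:20, 18:25-20:50.
So the common availability across everyone is 09:55-14:20, 18:25-20:50.

09:55-14:20, 18:25-20:50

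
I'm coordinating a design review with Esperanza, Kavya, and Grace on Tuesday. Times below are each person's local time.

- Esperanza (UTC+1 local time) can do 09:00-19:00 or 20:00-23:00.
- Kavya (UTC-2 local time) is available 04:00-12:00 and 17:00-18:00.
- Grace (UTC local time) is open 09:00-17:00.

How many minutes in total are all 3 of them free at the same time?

Esperanza in UTC: 08:00-18:00, 19:00-22:00 (subtract 1h to convert from UTC+1).
Kavya in UTC: 06:00-14:00, 19:00-20:00 (add 2h to convert from UTC-2).
Grace in UTC: 09:00-17:00.
Esperanza ∩ Kavya: 08:00-14:00, 19:00-20:00.
Esperanza ∩ Kavya ∩ Grace: 09:00-14:00.
So the common availability across everyone is 09:00-14:00.
That's a single block of 300 minutes.

300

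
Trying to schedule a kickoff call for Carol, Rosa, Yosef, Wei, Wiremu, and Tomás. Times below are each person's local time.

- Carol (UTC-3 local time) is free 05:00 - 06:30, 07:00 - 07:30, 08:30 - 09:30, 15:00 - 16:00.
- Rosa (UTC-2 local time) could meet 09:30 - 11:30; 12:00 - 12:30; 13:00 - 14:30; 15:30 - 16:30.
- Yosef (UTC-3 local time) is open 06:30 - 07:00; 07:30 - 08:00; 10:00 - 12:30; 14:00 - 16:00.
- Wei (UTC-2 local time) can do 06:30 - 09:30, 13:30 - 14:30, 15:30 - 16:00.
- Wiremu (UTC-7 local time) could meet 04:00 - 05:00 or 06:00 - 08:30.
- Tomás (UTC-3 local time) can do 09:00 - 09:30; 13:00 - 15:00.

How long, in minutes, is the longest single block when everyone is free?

0

Carol in UTC: 08:00-09:30, 10:00-10:30, 11:30-12:30, 18:00-19:00 (add 3h to convert from UTC-3).
Rosa in UTC: 11:30-13:30, 14:00-14:30, 15:00-16:30, 17:30-18:30 (add 2h to convert from UTC-2).
Yosef in UTC: 09:30-10:00, 10:30-11:00, 13:00-15:30, 17:00-19:00 (add 3h to convert from UTC-3).
Wei in UTC: 08:30-11:30, 15:30-16:30, 17:30-18:00 (add 2h to convert from UTC-2).
Wiremu in UTC: 11:00-12:00, 13:00-15:30 (add 7h to convert from UTC-7).
Tomás in UTC: 12:00-12:30, 16:00-18:00 (add 3h to convert from UTC-3).
Carol ∩ Rosa: 11:30-12:30, 18:00-18:30.
Carol ∩ Rosa ∩ Yosef: 18:00-18:30.
Carol ∩ Rosa ∩ Yosef ∩ Wei: ∅.
Carol ∩ Rosa ∩ Yosef ∩ Wei ∩ Wiremu: ∅.
Carol ∩ Rosa ∩ Yosef ∩ Wei ∩ Wiremu ∩ Tomás: ∅.
There is no time when everyone is free.
No common window exists, so the longest block is 0 minutes.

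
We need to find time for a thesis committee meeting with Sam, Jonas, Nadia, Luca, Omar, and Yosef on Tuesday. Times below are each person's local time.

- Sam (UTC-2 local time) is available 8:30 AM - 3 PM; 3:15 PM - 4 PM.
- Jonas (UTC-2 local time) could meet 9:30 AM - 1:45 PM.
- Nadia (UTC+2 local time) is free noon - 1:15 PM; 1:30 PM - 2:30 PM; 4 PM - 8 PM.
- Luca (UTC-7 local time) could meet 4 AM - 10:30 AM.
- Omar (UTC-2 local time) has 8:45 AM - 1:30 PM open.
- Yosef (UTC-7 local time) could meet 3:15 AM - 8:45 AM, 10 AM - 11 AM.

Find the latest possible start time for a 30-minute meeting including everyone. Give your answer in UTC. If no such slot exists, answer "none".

15:00

Sam in UTC: 10:30-17:00, 17:15-18:00 (add 2h to convert from UTC-2).
Jonas in UTC: 11:30-15:45 (add 2h to convert from UTC-2).
Nadia in UTC: 10:00-11:15, 11:30-12:30, 14:00-18:00 (subtract 2h to convert from UTC+2).
Luca in UTC: 11:00-17:30 (add 7h to convert from UTC-7).
Omar in UTC: 10:45-15:30 (add 2h to convert from UTC-2).
Yosef in UTC: 10:15-15:45, 17:00-18:00 (add 7h to convert from UTC-7).
Sam ∩ Jonas: 11:30-15:45.
Sam ∩ Jonas ∩ Nadia: 11:30-12:30, 14:00-15:45.
Sam ∩ Jonas ∩ Nadia ∩ Luca: 11:30-12:30, 14:00-15:45.
Sam ∩ Jonas ∩ Nadia ∩ Luca ∩ Omar: 11:30-12:30, 14:00-15:30.
Sam ∩ Jonas ∩ Nadia ∩ Luca ∩ Omar ∩ Yosef: 11:30-12:30, 14:00-15:30.
So the common availability across everyone is 11:30-12:30, 14:00-15:30.
The last common window of at least 30 minutes is 14:00-15:30; a 30-minute meeting can start as late as 15:00 and still end by 15:30.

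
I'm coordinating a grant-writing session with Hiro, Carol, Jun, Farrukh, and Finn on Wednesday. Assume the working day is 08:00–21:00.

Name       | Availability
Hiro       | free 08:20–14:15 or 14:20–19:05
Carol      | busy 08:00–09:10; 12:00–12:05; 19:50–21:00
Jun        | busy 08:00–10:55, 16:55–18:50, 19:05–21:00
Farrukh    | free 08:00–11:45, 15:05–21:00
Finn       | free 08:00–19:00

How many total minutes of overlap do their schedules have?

170

Hiro free: 08:20-14:15, 14:20-19:05.
Carol free: 09:10-12:00, 12:05-19:50 (invert busy blocks within the working day).
Jun free: 10:55-16:55, 18:50-19:05 (invert busy blocks within the working day).
Farrukh free: 08:00-11:45, 15:05-21:00.
Finn free: 08:00-19:00.
Hiro ∩ Carol: 09:10-12:00, 12:05-14:15, 14:20-19:05.
Hiro ∩ Carol ∩ Jun: 10:55-12:00, 12:05-14:15, 14:20-16:55, 18:50-19:05.
Hiro ∩ Carol ∩ Jun ∩ Farrukh: 10:55-11:45, 15:05-16:55, 18:50-19:05.
Hiro ∩ Carol ∩ Jun ∩ Farrukh ∩ Finn: 10:55-11:45, 15:05-16:55, 18:50-19:00.
Summing the common windows: 50 + 110 + 10 = 170 minutes.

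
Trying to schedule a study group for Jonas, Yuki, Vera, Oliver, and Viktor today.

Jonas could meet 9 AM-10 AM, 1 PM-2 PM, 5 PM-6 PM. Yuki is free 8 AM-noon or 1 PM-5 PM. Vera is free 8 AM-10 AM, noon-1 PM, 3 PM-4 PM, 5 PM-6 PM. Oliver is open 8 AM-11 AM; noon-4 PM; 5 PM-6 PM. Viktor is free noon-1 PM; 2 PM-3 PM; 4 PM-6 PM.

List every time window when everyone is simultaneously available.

none

Jonas ∩ Yuki: 09:00-10:00, 13:00-14:00.
Jonas ∩ Yuki ∩ Vera: 09:00-10:00.
Jonas ∩ Yuki ∩ Vera ∩ Oliver: 09:00-10:00.
Jonas ∩ Yuki ∩ Vera ∩ Oliver ∩ Viktor: ∅.
There is no time when everyone is free.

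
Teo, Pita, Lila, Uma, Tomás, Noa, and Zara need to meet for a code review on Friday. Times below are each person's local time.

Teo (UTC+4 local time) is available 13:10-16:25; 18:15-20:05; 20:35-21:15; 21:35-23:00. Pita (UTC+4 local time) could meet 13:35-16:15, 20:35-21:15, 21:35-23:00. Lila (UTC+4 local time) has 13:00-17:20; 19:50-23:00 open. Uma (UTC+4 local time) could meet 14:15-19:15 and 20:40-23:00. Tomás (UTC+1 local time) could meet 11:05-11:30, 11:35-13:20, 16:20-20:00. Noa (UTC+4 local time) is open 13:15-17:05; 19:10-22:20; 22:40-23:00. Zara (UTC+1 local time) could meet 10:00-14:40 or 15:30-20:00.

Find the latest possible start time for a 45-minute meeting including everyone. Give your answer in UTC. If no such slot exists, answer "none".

Teo in UTC: 09:10-12:25, 14:15-16:05, 16:35-17:15, 17:35-19:00 (subtract 4h to convert from UTC+4).
Pita in UTC: 09:35-12:15, 16:35-17:15, 17:35-19:00 (subtract 4h to convert from UTC+4).
Lila in UTC: 09:00-13:20, 15:50-19:00 (subtract 4h to convert from UTC+4).
Uma in UTC: 10:15-15:15, 16:40-19:00 (subtract 4h to convert from UTC+4).
Tomás in UTC: 10:05-10:30, 10:35-12:20, 15:20-19:00 (subtract 1h to convert from UTC+1).
Noa in UTC: 09:15-13:05, 15:10-18:20, 18:40-19:00 (subtract 4h to convert from UTC+4).
Zara in UTC: 09:00-13:40, 14:30-19:00 (subtract 1h to convert from UTC+1).
Teo ∩ Pita: 09:35-12:15, 16:35-17:15, 17:35-19:00.
Teo ∩ Pita ∩ Lila: 09:35-12:15, 16:35-17:15, 17:35-19:00.
Teo ∩ Pita ∩ Lila ∩ Uma: 10:15-12:15, 16:40-17:15, 17:35-19:00.
Teo ∩ Pita ∩ Lila ∩ Uma ∩ Tomás: 10:15-10:30, 10:35-12:15, 16:40-17:15, 17:35-19:00.
Teo ∩ Pita ∩ Lila ∩ Uma ∩ Tomás ∩ Noa: 10:15-10:30, 10:35-12:15, 16:40-17:15, 17:35-18:20, 18:40-19:00.
Teo ∩ Pita ∩ Lila ∩ Uma ∩ Tomás ∩ Noa ∩ Zara: 10:15-10:30, 10:35-12:15, 16:40-17:15, 17:35-18:20, 18:40-19:00.
The last common window of at least 45 minutes is 17:35-18:20; a 45-minute meeting can start as late as 17:35 and still end by 18:20.

17:35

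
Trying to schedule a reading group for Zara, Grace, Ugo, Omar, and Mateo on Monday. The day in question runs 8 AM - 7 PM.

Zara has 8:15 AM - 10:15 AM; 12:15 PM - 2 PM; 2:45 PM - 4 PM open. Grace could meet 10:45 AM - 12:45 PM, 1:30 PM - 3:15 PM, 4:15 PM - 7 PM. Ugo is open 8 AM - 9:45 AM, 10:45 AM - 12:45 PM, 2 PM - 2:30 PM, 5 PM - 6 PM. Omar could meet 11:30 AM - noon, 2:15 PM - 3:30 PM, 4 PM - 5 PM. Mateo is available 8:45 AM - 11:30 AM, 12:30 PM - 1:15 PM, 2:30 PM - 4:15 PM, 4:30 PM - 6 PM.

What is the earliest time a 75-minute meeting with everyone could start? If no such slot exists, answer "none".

Zara ∩ Grace: 12:15-12:45, 13:30-14:00, 14:45-15:15.
Zara ∩ Grace ∩ Ugo: 12:15-12:45.
Zara ∩ Grace ∩ Ugo ∩ Omar: ∅.
Zara ∩ Grace ∩ Ugo ∩ Omar ∩ Mateo: ∅.
There is no time when everyone is free.
No common window is at least 75 minutes long.

none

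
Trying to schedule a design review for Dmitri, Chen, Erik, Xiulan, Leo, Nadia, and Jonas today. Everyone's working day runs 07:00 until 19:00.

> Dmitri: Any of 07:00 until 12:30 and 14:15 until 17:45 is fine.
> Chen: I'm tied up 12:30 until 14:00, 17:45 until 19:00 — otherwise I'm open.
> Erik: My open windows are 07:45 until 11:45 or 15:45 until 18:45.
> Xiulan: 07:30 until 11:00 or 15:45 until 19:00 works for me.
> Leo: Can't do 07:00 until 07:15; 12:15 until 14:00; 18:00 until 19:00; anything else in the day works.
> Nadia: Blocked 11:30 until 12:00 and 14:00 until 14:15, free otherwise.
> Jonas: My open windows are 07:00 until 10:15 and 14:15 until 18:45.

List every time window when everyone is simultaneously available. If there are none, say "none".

Dmitri free: 07:00-12:30, 14:15-17:45.
Chen free: 07:00-12:30, 14:00-17:45 (invert busy blocks within the working day).
Erik free: 07:45-11:45, 15:45-18:45.
Xiulan free: 07:30-11:00, 15:45-19:00.
Leo free: 07:15-12:15, 14:00-18:00 (invert busy blocks within the working day).
Nadia free: 07:00-11:30, 12:00-14:00, 14:15-19:00 (invert busy blocks within the working day).
Jonas free: 07:00-10:15, 14:15-18:45.
Dmitri ∩ Chen: 07:00-12:30, 14:15-17:45.
Dmitri ∩ Chen ∩ Erik: 07:45-11:45, 15:45-17:45.
Dmitri ∩ Chen ∩ Erik ∩ Xiulan: 07:45-11:00, 15:45-17:45.
Dmitri ∩ Chen ∩ Erik ∩ Xiulan ∩ Leo: 07:45-11:00, 15:45-17:45.
Dmitri ∩ Chen ∩ Erik ∩ Xiulan ∩ Leo ∩ Nadia: 07:45-11:00, 15:45-17:45.
Dmitri ∩ Chen ∩ Erik ∩ Xiulan ∩ Leo ∩ Nadia ∩ Jonas: 07:45-10:15, 15:45-17:45.
Those are the intersection windows.

07:45-10:15, 15:45-17:45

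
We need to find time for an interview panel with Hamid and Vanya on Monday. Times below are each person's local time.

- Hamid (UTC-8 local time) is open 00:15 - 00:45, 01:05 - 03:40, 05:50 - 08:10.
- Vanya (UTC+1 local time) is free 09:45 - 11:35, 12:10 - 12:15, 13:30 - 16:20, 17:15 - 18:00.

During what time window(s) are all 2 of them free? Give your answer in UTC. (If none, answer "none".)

09:05-10:35, 11:10-11:15, 13:50-15:20

Hamid in UTC: 08:15-08:45, 09:05-11:40, 13:50-16:10 (add 8h to convert from UTC-8).
Vanya in UTC: 08:45-10:35, 11:10-11:15, 12:30-15:20, 16:15-17:00 (subtract 1h to convert from UTC+1).
Hamid ∩ Vanya: 09:05-10:35, 11:10-11:15, 13:50-15:20.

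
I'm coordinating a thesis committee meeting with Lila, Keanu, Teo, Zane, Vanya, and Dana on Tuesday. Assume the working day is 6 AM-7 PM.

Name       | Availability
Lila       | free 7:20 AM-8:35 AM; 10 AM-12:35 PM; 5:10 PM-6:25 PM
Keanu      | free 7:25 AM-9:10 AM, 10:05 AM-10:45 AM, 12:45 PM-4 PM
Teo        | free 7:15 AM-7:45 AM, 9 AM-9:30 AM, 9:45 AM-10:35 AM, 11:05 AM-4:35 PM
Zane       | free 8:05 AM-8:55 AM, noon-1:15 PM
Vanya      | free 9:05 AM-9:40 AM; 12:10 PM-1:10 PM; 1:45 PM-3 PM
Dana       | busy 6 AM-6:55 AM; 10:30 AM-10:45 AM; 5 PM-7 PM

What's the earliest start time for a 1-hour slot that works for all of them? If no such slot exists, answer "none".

none

Lila free: 07:20-08:35, 10:00-12:35, 17:10-18:25.
Keanu free: 07:25-09:10, 10:05-10:45, 12:45-16:00.
Teo free: 07:15-07:45, 09:00-09:30, 09:45-10:35, 11:05-16:35.
Zane free: 08:05-08:55, 12:00-13:15.
Vanya free: 09:05-09:40, 12:10-13:10, 13:45-15:00.
Dana free: 06:55-10:30, 10:45-17:00 (invert busy blocks within the working day).
Lila ∩ Keanu: 07:25-08:35, 10:05-10:45.
Lila ∩ Keanu ∩ Teo: 07:25-07:45, 10:05-10:35.
Lila ∩ Keanu ∩ Teo ∩ Zane: ∅.
Lila ∩ Keanu ∩ Teo ∩ Zane ∩ Vanya: ∅.
Lila ∩ Keanu ∩ Teo ∩ Zane ∩ Vanya ∩ Dana: ∅.
There is no time when everyone is free.
No common window is at least 60 minutes long.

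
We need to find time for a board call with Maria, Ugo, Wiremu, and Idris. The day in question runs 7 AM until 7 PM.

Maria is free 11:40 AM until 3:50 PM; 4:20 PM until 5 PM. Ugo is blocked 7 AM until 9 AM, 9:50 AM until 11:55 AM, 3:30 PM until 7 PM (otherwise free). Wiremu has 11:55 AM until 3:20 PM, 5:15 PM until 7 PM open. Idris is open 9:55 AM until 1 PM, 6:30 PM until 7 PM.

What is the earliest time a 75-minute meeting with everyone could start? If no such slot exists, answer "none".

Maria free: 11:40-15:50, 16:20-17:00.
Ugo free: 09:00-09:50, 11:55-15:30 (invert busy blocks within the working day).
Wiremu free: 11:55-15:20, 17:15-19:00.
Idris free: 09:55-13:00, 18:30-19:00.
Maria ∩ Ugo: 11:55-15:30.
Maria ∩ Ugo ∩ Wiremu: 11:55-15:20.
Maria ∩ Ugo ∩ Wiremu ∩ Idris: 11:55-13:00.
No common window is at least 75 minutes long.

none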